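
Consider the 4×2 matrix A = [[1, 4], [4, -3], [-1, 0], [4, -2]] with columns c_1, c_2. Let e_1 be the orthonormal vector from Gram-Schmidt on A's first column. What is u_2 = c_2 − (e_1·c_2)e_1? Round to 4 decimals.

e_1 = c_1/‖c_1‖ = (1, 4, -1, 4)/5.8310 = (0.1715, 0.6860, -0.1715, 0.6860).
r_{12} = e_1·c_2 = -2.7440.
u_2 = c_2 + 2.7440·e_1 = (4.4706, -1.1176, -0.4706, -0.1176).

u_2 = (4.4706, -1.1176, -0.4706, -0.1176)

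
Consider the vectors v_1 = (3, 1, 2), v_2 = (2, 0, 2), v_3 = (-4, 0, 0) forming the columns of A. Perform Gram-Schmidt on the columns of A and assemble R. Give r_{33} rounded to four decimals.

r_{33} = 2.3094

v_1 = (3, 1, 2); ‖v_1‖ = 3.7417, so e_1 = (0.8018, 0.2673, 0.5345).
e_1·v_2 = 0.8018·2 + 0.2673·0 + 0.5345·2 = 2.6726.
u_2 = v_2 − 2.6726·e_1 = (-0.1429, -0.7143, 0.5714).
‖u_2‖ = 0.9258, so e_2 = (-0.1543, -0.7715, 0.6172).
e_1·v_3 = 0.8018·(-4) + 0.2673·0 + 0.5345·0 = -3.2071; e_2·v_3 = (-0.1543)·(-4) + (-0.7715)·0 + 0.6172·0 = 0.6172.
u_3 = v_3 + 3.2071·e_1 − 0.6172·e_2 = (-1.3333, 1.3333, 1.3333).
r_{33} = ‖u_3‖ = 2.3094.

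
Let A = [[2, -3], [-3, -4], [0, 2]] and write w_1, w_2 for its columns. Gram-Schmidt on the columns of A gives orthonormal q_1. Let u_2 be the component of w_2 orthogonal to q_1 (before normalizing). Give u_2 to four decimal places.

w_1 = (2, -3, 0); ‖w_1‖ = 3.6056, so q_1 = (0.5547, -0.8321, 0.0000).
q_1·w_2 = 0.5547·(-3) + (-0.8321)·(-4) + 0.0000·2 = 1.6641.
u_2 = w_2 − 1.6641·q_1 = (-3.9231, -2.6154, 2.0000).

u_2 = (-3.9231, -2.6154, 2.0000)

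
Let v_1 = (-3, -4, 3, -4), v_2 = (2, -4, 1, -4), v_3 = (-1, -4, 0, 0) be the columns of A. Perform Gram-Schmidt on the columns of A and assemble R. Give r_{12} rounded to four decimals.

r_{12} = 4.1012

v_1 = (-3, -4, 3, -4); ‖v_1‖ = 7.0711, so q_1 = (-0.4243, -0.5657, 0.4243, -0.5657).
r_{12} = q_1·v_2 = 4.1012.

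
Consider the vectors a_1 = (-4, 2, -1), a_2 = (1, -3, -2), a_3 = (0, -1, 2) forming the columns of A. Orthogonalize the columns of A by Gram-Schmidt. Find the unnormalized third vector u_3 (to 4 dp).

a_1 = (-4, 2, -1); ‖a_1‖ = 4.5826, so e_1 = (-0.8729, 0.4364, -0.2182).
e_1·a_2 = (-0.8729)·1 + 0.4364·(-3) + (-0.2182)·(-2) = -1.7457.
u_2 = a_2 + 1.7457·e_1 = (-0.5238, -2.2381, -2.3810).
‖u_2‖ = 3.3094, so e_2 = (-0.1583, -0.6763, -0.7194).
e_1·a_3 = (-0.8729)·0 + 0.4364·(-1) + (-0.2182)·2 = -0.8729; e_2·a_3 = (-0.1583)·0 + (-0.6763)·(-1) + (-0.7194)·2 = -0.7626.
u_3 = a_3 + 0.8729·e_1 + 0.7626·e_2 = (-0.8826, -1.1348, 1.2609).

u_3 = (-0.8826, -1.1348, 1.2609)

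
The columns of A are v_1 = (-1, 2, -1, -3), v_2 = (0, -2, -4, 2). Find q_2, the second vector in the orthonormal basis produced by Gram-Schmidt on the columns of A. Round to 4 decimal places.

v_1 = (-1, 2, -1, -3); ‖v_1‖ = 3.8730, so q_1 = (-0.2582, 0.5164, -0.2582, -0.7746).
q_1·v_2 = (-0.2582)·0 + 0.5164·(-2) + (-0.2582)·(-4) + (-0.7746)·2 = -1.5492.
u_2 = v_2 + 1.5492·q_1 = (-0.4000, -1.2000, -4.4000, 0.8000).
‖u_2‖ = 4.6476, so q_2 = (-0.0861, -0.2582, -0.9467, 0.1721).

q_2 = (-0.0861, -0.2582, -0.9467, 0.1721)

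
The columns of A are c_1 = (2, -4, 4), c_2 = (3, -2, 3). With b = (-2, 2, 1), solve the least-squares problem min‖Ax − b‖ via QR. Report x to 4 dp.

c_1 = (2, -4, 4); ‖c_1‖ = 6.0000, so q_1 = (0.3333, -0.6667, 0.6667).
q_1·c_2 = 0.3333·3 + (-0.6667)·(-2) + 0.6667·3 = 4.3333.
u_2 = c_2 − 4.3333·q_1 = (1.5556, 0.8889, 0.1111).
‖u_2‖ = 1.7951, so q_2 = (0.8666, 0.4952, 0.0619).
Qᵀb = (-1.3333, -0.6809).
Back-substitute: x_2 = -0.6809/1.7951 = -0.3793.
x_1 = (-1.3333 − 4.3333·(-0.3793))/6.0000 = 0.0517.

x = (0.0517, -0.3793)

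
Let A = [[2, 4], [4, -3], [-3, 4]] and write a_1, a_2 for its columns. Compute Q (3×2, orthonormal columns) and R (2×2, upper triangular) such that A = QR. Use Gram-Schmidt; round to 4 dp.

e_1 = a_1/‖a_1‖ = (2, 4, -3)/5.3852 = (0.3714, 0.7428, -0.5571).
r_{12} = e_1·a_2 = -2.9711.
u_2 = a_2 + 2.9711·e_1 = (5.1034, -0.7931, 2.3448).
‖u_2‖ = 5.6721, so e_2 = (0.8998, -0.1398, 0.4134).

Q = [[0.3714, 0.8998], [0.7428, -0.1398], [-0.5571, 0.4134]], R = [[5.3852, -2.9711], [0.0000, 5.6721]]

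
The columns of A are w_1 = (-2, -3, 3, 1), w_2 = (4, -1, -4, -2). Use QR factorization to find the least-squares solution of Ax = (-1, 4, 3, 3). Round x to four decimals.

w_1 = (-2, -3, 3, 1); ‖w_1‖ = 4.7958, so e_1 = (-0.4170, -0.6255, 0.6255, 0.2085).
e_1·w_2 = (-0.4170)·4 + (-0.6255)·(-1) + 0.6255·(-4) + 0.2085·(-2) = -3.9618.
u_2 = w_2 + 3.9618·e_1 = (2.3478, -3.4783, -1.5217, -1.1739).
‖u_2‖ = 4.6157, so e_2 = (0.5087, -0.7536, -0.3297, -0.2543).
Qᵀb = (0.4170, -5.2750).
Back-substitute: x_2 = -5.2750/4.6157 = -1.1429.
x_1 = (0.4170 + 3.9618·(-1.1429))/4.7958 = -0.8571.

x = (-0.8571, -1.1429)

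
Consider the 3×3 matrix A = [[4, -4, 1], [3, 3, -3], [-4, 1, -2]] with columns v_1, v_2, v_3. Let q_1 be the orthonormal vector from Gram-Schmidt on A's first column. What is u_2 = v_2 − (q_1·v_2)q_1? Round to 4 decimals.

v_1 = (4, 3, -4); ‖v_1‖ = 6.4031, so q_1 = (0.6247, 0.4685, -0.6247).
q_1·v_2 = 0.6247·(-4) + 0.4685·3 + (-0.6247)·1 = -1.7179.
u_2 = v_2 + 1.7179·q_1 = (-2.9268, 3.8049, -0.0732).

u_2 = (-2.9268, 3.8049, -0.0732)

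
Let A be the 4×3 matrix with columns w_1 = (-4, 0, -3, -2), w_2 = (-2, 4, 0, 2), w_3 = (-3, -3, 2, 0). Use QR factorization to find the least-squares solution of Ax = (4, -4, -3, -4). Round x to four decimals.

q_1 = w_1/‖w_1‖ = (-4, 0, -3, -2)/5.3852 = (-0.7428, 0.0000, -0.5571, -0.3714).
r_{12} = q_1·w_2 = 0.7428.
u_2 = w_2 − 0.7428·q_1 = (-1.4483, 4.0000, 0.4138, 2.2759).
‖u_2‖ = 4.8423, so q_2 = (-0.2991, 0.8260, 0.0855, 0.4700).
r_{13} = q_1·w_3 = 1.1142; r_{23} = q_2·w_3 = -1.4100.
u_3 = w_3 − 1.1142·q_1 + 1.4100·q_2 = (-2.5941, -1.8353, 2.7412, 1.0765).
‖u_3‖ = 4.3325, so q_3 = (-0.5988, -0.4236, 0.6327, 0.2485).
Qᵀb = (0.1857, -6.6369, -3.5925).
Back-substitute: x_3 = -3.5925/4.3325 = -0.8292.
x_2 = (-6.6369 + 1.4100·(-0.8292))/4.8423 = -1.6120.
x_1 = (0.1857 − 0.7428·(-1.6120) − 1.1142·(-0.8292))/5.3852 = 0.4284.

x = (0.4284, -1.6120, -0.8292)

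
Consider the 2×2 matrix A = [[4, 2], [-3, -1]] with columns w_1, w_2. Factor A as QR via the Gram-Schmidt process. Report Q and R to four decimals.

Q = [[0.8000, 0.6000], [-0.6000, 0.8000]], R = [[5.0000, 2.2000], [0.0000, 0.4000]]

w_1 = (4, -3); ‖w_1‖ = 5.0000, so q_1 = (0.8000, -0.6000).
q_1·w_2 = 0.8000·2 + (-0.6000)·(-1) = 2.2000.
u_2 = w_2 − 2.2000·q_1 = (0.2400, 0.3200).
‖u_2‖ = 0.4000, so q_2 = (0.6000, 0.8000).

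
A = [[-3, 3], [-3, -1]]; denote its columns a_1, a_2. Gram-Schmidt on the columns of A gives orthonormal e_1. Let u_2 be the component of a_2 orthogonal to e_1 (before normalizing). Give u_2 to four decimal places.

u_2 = (2.0000, -2.0000)

a_1 = (-3, -3); ‖a_1‖ = 4.2426, so e_1 = (-0.7071, -0.7071).
e_1·a_2 = (-0.7071)·3 + (-0.7071)·(-1) = -1.4142.
u_2 = a_2 + 1.4142·e_1 = (2.0000, -2.0000).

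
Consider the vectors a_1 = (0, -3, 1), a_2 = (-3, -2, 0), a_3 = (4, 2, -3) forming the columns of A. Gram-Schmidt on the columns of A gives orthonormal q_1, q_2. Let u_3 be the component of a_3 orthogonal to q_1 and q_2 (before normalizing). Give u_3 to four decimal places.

u_3 = (0.6170, -0.9255, -2.7766)

a_1 = (0, -3, 1); ‖a_1‖ = 3.1623, so q_1 = (0.0000, -0.9487, 0.3162).
q_1·a_2 = 0.0000·(-3) + (-0.9487)·(-2) + 0.3162·0 = 1.8974.
u_2 = a_2 − 1.8974·q_1 = (-3.0000, -0.2000, -0.6000).
‖u_2‖ = 3.0659, so q_2 = (-0.9785, -0.0652, -0.1957).
q_1·a_3 = 0.0000·4 + (-0.9487)·2 + 0.3162·(-3) = -2.8460; q_2·a_3 = (-0.9785)·4 + (-0.0652)·2 + (-0.1957)·(-3) = -3.4573.
u_3 = a_3 + 2.8460·q_1 + 3.4573·q_2 = (0.6170, -0.9255, -2.7766).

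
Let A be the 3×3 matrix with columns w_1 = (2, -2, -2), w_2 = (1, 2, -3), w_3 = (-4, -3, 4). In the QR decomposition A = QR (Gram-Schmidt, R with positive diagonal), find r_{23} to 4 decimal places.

r_{23} = -5.2449

w_1 = (2, -2, -2); ‖w_1‖ = 3.4641, so q_1 = (0.5774, -0.5774, -0.5774).
q_1·w_2 = 0.5774·1 + (-0.5774)·2 + (-0.5774)·(-3) = 1.1547.
u_2 = w_2 − 1.1547·q_1 = (0.3333, 2.6667, -2.3333).
‖u_2‖ = 3.5590, so q_2 = (0.0937, 0.7493, -0.6556).
r_{23} = q_2·w_3 = -5.2449.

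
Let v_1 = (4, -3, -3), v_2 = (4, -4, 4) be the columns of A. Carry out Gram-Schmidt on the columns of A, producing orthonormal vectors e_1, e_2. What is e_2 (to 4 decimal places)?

e_1 = v_1/‖v_1‖ = (4, -3, -3)/5.8310 = (0.6860, -0.5145, -0.5145).
r_{12} = e_1·v_2 = 2.7440.
u_2 = v_2 − 2.7440·e_1 = (2.1176, -2.5882, 5.4118).
‖u_2‖ = 6.3616, so e_2 = (0.3329, -0.4068, 0.8507).

e_2 = (0.3329, -0.4068, 0.8507)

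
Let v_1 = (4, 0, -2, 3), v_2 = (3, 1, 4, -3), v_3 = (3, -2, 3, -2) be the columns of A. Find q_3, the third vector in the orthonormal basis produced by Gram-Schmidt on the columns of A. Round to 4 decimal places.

q_3 = (0.1074, -0.9852, 0.1165, -0.0656)

v_1 = (4, 0, -2, 3); ‖v_1‖ = 5.3852, so q_1 = (0.7428, 0.0000, -0.3714, 0.5571).
q_1·v_2 = 0.7428·3 + 0.0000·1 + (-0.3714)·4 + 0.5571·(-3) = -0.9285.
u_2 = v_2 + 0.9285·q_1 = (3.6897, 1.0000, 3.6552, -2.4828).
‖u_2‖ = 5.8428, so q_2 = (0.6315, 0.1712, 0.6256, -0.4249).
q_1·v_3 = 0.7428·3 + 0.0000·(-2) + (-0.3714)·3 + 0.5571·(-2) = 0.0000; q_2·v_3 = 0.6315·3 + 0.1712·(-2) + 0.6256·3 + (-0.4249)·(-2) = 4.2788.
u_3 = v_3 + 0.0000·q_1 − 4.2788·q_2 = (0.2980, -2.7323, 0.3232, -0.1818).
‖u_3‖ = 2.7734, so q_3 = (0.1074, -0.9852, 0.1165, -0.0656).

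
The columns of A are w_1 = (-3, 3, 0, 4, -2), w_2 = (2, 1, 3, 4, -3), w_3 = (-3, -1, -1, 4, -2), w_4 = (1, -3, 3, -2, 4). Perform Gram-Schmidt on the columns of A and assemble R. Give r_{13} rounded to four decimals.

w_1 = (-3, 3, 0, 4, -2); ‖w_1‖ = 6.1644, so q_1 = (-0.4867, 0.4867, 0.0000, 0.6489, -0.3244).
r_{13} = q_1·w_3 = 4.2178.

r_{13} = 4.2178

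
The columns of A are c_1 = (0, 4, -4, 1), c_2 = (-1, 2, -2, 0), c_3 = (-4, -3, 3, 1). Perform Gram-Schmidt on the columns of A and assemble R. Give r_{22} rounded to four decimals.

r_{22} = 1.1146

e_1 = c_1/‖c_1‖ = (0, 4, -4, 1)/5.7446 = (0.0000, 0.6963, -0.6963, 0.1741).
r_{12} = e_1·c_2 = 2.7852.
u_2 = c_2 − 2.7852·e_1 = (-1.0000, 0.0606, -0.0606, -0.4848).
r_{22} = ‖u_2‖ = 1.1146.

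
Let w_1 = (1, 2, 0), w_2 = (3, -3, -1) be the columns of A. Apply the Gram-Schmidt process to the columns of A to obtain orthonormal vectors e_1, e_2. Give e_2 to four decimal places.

e_2 = (0.8680, -0.4340, -0.2411)

e_1 = w_1/‖w_1‖ = (1, 2, 0)/2.2361 = (0.4472, 0.8944, 0.0000).
r_{12} = e_1·w_2 = -1.3416.
u_2 = w_2 + 1.3416·e_1 = (3.6000, -1.8000, -1.0000).
‖u_2‖ = 4.1473, so e_2 = (0.8680, -0.4340, -0.2411).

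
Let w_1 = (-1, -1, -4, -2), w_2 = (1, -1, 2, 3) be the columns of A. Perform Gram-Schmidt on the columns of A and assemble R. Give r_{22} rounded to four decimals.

w_1 = (-1, -1, -4, -2); ‖w_1‖ = 4.6904, so q_1 = (-0.2132, -0.2132, -0.8528, -0.4264).
q_1·w_2 = (-0.2132)·1 + (-0.2132)·(-1) + (-0.8528)·2 + (-0.4264)·3 = -2.9848.
u_2 = w_2 + 2.9848·q_1 = (0.3636, -1.6364, -0.5455, 1.7273).
r_{22} = ‖u_2‖ = 2.4680.

r_{22} = 2.4680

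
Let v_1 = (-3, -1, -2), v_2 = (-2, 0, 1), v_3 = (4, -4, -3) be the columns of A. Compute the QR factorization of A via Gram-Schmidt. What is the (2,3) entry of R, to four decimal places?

v_1 = (-3, -1, -2); ‖v_1‖ = 3.7417, so q_1 = (-0.8018, -0.2673, -0.5345).
q_1·v_2 = (-0.8018)·(-2) + (-0.2673)·0 + (-0.5345)·1 = 1.0690.
u_2 = v_2 − 1.0690·q_1 = (-1.1429, 0.2857, 1.5714).
‖u_2‖ = 1.9640, so q_2 = (-0.5819, 0.1455, 0.8001).
r_{23} = q_2·v_3 = -5.3100.

r_{23} = -5.3100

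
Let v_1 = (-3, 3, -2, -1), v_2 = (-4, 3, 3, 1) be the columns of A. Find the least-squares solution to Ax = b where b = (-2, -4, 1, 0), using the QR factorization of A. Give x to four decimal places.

v_1 = (-3, 3, -2, -1); ‖v_1‖ = 4.7958, so q_1 = (-0.6255, 0.6255, -0.4170, -0.2085).
q_1·v_2 = (-0.6255)·(-4) + 0.6255·3 + (-0.4170)·3 + (-0.2085)·1 = 2.9192.
u_2 = v_2 − 2.9192·q_1 = (-2.1739, 1.1739, 4.2174, 1.6087).
‖u_2‖ = 5.1457, so q_2 = (-0.4225, 0.2281, 0.8196, 0.3126).
Qᵀb = (-1.6681, 0.7520).
Back-substitute: x_2 = 0.7520/5.1457 = 0.1461.
x_1 = (-1.6681 − 2.9192·0.1461)/4.7958 = -0.4368.

x = (-0.4368, 0.1461)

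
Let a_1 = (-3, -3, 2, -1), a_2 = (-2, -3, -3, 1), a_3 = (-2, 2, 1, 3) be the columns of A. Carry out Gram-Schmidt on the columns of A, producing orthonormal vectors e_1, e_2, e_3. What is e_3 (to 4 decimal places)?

e_3 = (-0.5232, 0.4050, 0.1859, 0.7264)

e_1 = a_1/‖a_1‖ = (-3, -3, 2, -1)/4.7958 = (-0.6255, -0.6255, 0.4170, -0.2085).
r_{12} = e_1·a_2 = 1.6681.
u_2 = a_2 − 1.6681·e_1 = (-0.9565, -1.9565, -3.6957, 1.3478).
‖u_2‖ = 4.4964, so e_2 = (-0.2127, -0.4351, -0.8219, 0.2998).
r_{13} = e_1·a_3 = -0.2085; r_{23} = e_2·a_3 = -0.3674.
u_3 = a_3 + 0.2085·e_1 + 0.3674·e_2 = (-2.2086, 1.7097, 0.7849, 3.0667).
‖u_3‖ = 4.2216, so e_3 = (-0.5232, 0.4050, 0.1859, 0.7264).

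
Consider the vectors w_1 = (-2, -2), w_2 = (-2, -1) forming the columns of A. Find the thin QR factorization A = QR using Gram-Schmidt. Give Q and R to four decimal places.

w_1 = (-2, -2); ‖w_1‖ = 2.8284, so q_1 = (-0.7071, -0.7071).
q_1·w_2 = (-0.7071)·(-2) + (-0.7071)·(-1) = 2.1213.
u_2 = w_2 − 2.1213·q_1 = (-0.5000, 0.5000).
‖u_2‖ = 0.7071, so q_2 = (-0.7071, 0.7071).

Q = [[-0.7071, -0.7071], [-0.7071, 0.7071]], R = [[2.8284, 2.1213], [0.0000, 0.7071]]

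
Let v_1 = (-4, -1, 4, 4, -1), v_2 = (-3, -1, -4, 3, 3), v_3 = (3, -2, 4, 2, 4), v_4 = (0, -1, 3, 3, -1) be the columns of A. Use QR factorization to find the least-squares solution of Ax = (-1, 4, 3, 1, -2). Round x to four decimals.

v_1 = (-4, -1, 4, 4, -1); ‖v_1‖ = 7.0711, so q_1 = (-0.5657, -0.1414, 0.5657, 0.5657, -0.1414).
q_1·v_2 = (-0.5657)·(-3) + (-0.1414)·(-1) + 0.5657·(-4) + 0.5657·3 + (-0.1414)·3 = 0.8485.
u_2 = v_2 − 0.8485·q_1 = (-2.5200, -0.8800, -4.4800, 2.5200, 3.1200).
‖u_2‖ = 6.5788, so q_2 = (-0.3831, -0.1338, -0.6810, 0.3831, 0.4743).
q_1·v_3 = (-0.5657)·3 + (-0.1414)·(-2) + 0.5657·4 + 0.5657·2 + (-0.1414)·4 = 1.4142; q_2·v_3 = (-0.3831)·3 + (-0.1338)·(-2) + (-0.6810)·4 + 0.3831·2 + 0.4743·4 = -0.9424.
u_3 = v_3 − 1.4142·q_1 + 0.9424·q_2 = (3.4390, -1.9261, 2.5582, 1.5610, 4.6470).
‖u_3‖ = 6.7906, so q_3 = (0.5064, -0.2836, 0.3767, 0.2299, 0.6843).
q_1·v_4 = (-0.5657)·0 + (-0.1414)·(-1) + 0.5657·3 + 0.5657·3 + (-0.1414)·(-1) = 3.6770; q_2·v_4 = (-0.3831)·0 + (-0.1338)·(-1) + (-0.6810)·3 + 0.3831·3 + 0.4743·(-1) = -1.2343; q_3·v_4 = 0.5064·0 + (-0.2836)·(-1) + 0.3767·3 + 0.2299·3 + 0.6843·(-1) = 1.4191.
u_4 = v_4 − 3.6770·q_1 + 1.2343·q_2 − 1.4191·q_3 = (0.8885, -0.2426, -0.4552, 1.0666, -0.8658).
‖u_4‖ = 1.7154, so q_4 = (0.5180, -0.1414, -0.2653, 0.6218, -0.5047).
Qᵀb = (2.5456, -2.7604, -1.6496, -0.2484).
Back-substitute: x_4 = -0.2484/1.7154 = -0.1448.
x_3 = (-1.6496 − 1.4191·(-0.1448))/6.7906 = -0.2127.
x_2 = (-2.7604 + 0.9424·(-0.2127) + 1.2343·(-0.1448))/6.5788 = -0.4772.
x_1 = (2.5456 − 0.8485·(-0.4772) − 1.4142·(-0.2127) − 3.6770·(-0.1448))/7.0711 = 0.5351.

x = (0.5351, -0.4772, -0.2127, -0.1448)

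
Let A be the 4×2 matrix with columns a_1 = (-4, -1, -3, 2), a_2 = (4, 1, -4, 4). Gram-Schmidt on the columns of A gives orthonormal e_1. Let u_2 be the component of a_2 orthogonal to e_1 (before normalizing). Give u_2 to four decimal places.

a_1 = (-4, -1, -3, 2); ‖a_1‖ = 5.4772, so e_1 = (-0.7303, -0.1826, -0.5477, 0.3651).
e_1·a_2 = (-0.7303)·4 + (-0.1826)·1 + (-0.5477)·(-4) + 0.3651·4 = 0.5477.
u_2 = a_2 − 0.5477·e_1 = (4.4000, 1.1000, -3.7000, 3.8000).

u_2 = (4.4000, 1.1000, -3.7000, 3.8000)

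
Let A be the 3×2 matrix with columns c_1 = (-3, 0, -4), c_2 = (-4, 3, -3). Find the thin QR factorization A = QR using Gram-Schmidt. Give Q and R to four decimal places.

Q = [[-0.6000, -0.3383], [0.0000, 0.9062], [-0.8000, 0.2537]], R = [[5.0000, 4.8000], [0.0000, 3.3106]]

c_1 = (-3, 0, -4); ‖c_1‖ = 5.0000, so q_1 = (-0.6000, 0.0000, -0.8000).
q_1·c_2 = (-0.6000)·(-4) + 0.0000·3 + (-0.8000)·(-3) = 4.8000.
u_2 = c_2 − 4.8000·q_1 = (-1.1200, 3.0000, 0.8400).
‖u_2‖ = 3.3106, so q_2 = (-0.3383, 0.9062, 0.2537).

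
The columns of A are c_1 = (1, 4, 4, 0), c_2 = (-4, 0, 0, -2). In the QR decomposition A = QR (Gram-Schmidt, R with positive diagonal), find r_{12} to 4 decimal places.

c_1 = (1, 4, 4, 0); ‖c_1‖ = 5.7446, so q_1 = (0.1741, 0.6963, 0.6963, 0.0000).
r_{12} = q_1·c_2 = -0.6963.

r_{12} = -0.6963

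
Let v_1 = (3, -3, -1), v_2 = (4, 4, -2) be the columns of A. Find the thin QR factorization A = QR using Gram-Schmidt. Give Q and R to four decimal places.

Q = [[0.6882, 0.6158], [-0.6882, 0.7214], [-0.2294, -0.3167]], R = [[4.3589, 0.4588], [0.0000, 5.9824]]

v_1 = (3, -3, -1); ‖v_1‖ = 4.3589, so q_1 = (0.6882, -0.6882, -0.2294).
q_1·v_2 = 0.6882·4 + (-0.6882)·4 + (-0.2294)·(-2) = 0.4588.
u_2 = v_2 − 0.4588·q_1 = (3.6842, 4.3158, -1.8947).
‖u_2‖ = 5.9824, so q_2 = (0.6158, 0.7214, -0.3167).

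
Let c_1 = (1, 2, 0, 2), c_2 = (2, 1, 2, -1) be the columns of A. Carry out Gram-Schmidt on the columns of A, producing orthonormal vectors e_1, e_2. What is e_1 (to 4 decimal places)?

c_1 = (1, 2, 0, 2); ‖c_1‖ = 3.0000, so e_1 = (0.3333, 0.6667, 0.0000, 0.6667).

e_1 = (0.3333, 0.6667, 0.0000, 0.6667)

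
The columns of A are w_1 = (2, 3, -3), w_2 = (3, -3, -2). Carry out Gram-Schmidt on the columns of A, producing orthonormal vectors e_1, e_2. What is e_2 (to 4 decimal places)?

e_2 = (0.5869, -0.7337, -0.3424)

w_1 = (2, 3, -3); ‖w_1‖ = 4.6904, so e_1 = (0.4264, 0.6396, -0.6396).
e_1·w_2 = 0.4264·3 + 0.6396·(-3) + (-0.6396)·(-2) = 0.6396.
u_2 = w_2 − 0.6396·e_1 = (2.7273, -3.4091, -1.5909).
‖u_2‖ = 4.6466, so e_2 = (0.5869, -0.7337, -0.3424).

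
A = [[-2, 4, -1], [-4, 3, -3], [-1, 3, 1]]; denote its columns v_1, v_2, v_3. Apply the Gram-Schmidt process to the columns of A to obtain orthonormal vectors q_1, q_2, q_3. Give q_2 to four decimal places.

v_1 = (-2, -4, -1); ‖v_1‖ = 4.5826, so q_1 = (-0.4364, -0.8729, -0.2182).
q_1·v_2 = (-0.4364)·4 + (-0.8729)·3 + (-0.2182)·3 = -5.0190.
u_2 = v_2 + 5.0190·q_1 = (1.8095, -1.3810, 1.9048).
‖u_2‖ = 2.9681, so q_2 = (0.6097, -0.4653, 0.6417).

q_2 = (0.6097, -0.4653, 0.6417)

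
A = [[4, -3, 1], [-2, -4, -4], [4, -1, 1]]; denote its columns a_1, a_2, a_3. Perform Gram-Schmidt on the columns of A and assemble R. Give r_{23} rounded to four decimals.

a_1 = (4, -2, 4); ‖a_1‖ = 6.0000, so e_1 = (0.6667, -0.3333, 0.6667).
e_1·a_2 = 0.6667·(-3) + (-0.3333)·(-4) + 0.6667·(-1) = -1.3333.
u_2 = a_2 + 1.3333·e_1 = (-2.1111, -4.4444, -0.1111).
‖u_2‖ = 4.9216, so e_2 = (-0.4289, -0.9030, -0.0226).
r_{23} = e_2·a_3 = 3.1607.

r_{23} = 3.1607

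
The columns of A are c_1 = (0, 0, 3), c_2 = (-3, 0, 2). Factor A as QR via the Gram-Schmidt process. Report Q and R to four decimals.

Q = [[0.0000, -1.0000], [0.0000, 0.0000], [1.0000, 0.0000]], R = [[3.0000, 2.0000], [0.0000, 3.0000]]

c_1 = (0, 0, 3); ‖c_1‖ = 3.0000, so e_1 = (0.0000, 0.0000, 1.0000).
e_1·c_2 = 0.0000·(-3) + 0.0000·0 + 1.0000·2 = 2.0000.
u_2 = c_2 − 2.0000·e_1 = (-3.0000, 0.0000, 0.0000).
‖u_2‖ = 3.0000, so e_2 = (-1.0000, 0.0000, 0.0000).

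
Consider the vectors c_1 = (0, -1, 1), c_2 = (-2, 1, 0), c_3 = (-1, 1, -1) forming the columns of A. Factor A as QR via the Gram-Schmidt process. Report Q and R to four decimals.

c_1 = (0, -1, 1); ‖c_1‖ = 1.4142, so q_1 = (0.0000, -0.7071, 0.7071).
q_1·c_2 = 0.0000·(-2) + (-0.7071)·1 + 0.7071·0 = -0.7071.
u_2 = c_2 + 0.7071·q_1 = (-2.0000, 0.5000, 0.5000).
‖u_2‖ = 2.1213, so q_2 = (-0.9428, 0.2357, 0.2357).
q_1·c_3 = 0.0000·(-1) + (-0.7071)·1 + 0.7071·(-1) = -1.4142; q_2·c_3 = (-0.9428)·(-1) + 0.2357·1 + 0.2357·(-1) = 0.9428.
u_3 = c_3 + 1.4142·q_1 − 0.9428·q_2 = (-0.1111, -0.2222, -0.2222).
‖u_3‖ = 0.3333, so q_3 = (-0.3333, -0.6667, -0.6667).

Q = [[0.0000, -0.9428, -0.3333], [-0.7071, 0.2357, -0.6667], [0.7071, 0.2357, -0.6667]], R = [[1.4142, -0.7071, -1.4142], [0.0000, 2.1213, 0.9428], [0.0000, 0.0000, 0.3333]]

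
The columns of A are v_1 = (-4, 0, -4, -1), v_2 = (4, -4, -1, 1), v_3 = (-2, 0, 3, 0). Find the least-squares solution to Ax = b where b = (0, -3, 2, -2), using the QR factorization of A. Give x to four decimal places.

x = (0.2165, 0.6732, 1.0978)

e_1 = v_1/‖v_1‖ = (-4, 0, -4, -1)/5.7446 = (-0.6963, 0.0000, -0.6963, -0.1741).
r_{12} = e_1·v_2 = -2.2630.
u_2 = v_2 + 2.2630·e_1 = (2.4242, -4.0000, -2.5758, 0.6061).
‖u_2‖ = 5.3739, so e_2 = (0.4511, -0.7443, -0.4793, 0.1128).
r_{13} = e_1·v_3 = -0.6963; r_{23} = e_2·v_3 = -2.3402.
u_3 = v_3 + 0.6963·e_1 + 2.3402·e_2 = (-1.4292, -1.7419, 1.3935, 0.1427).
‖u_3‖ = 2.6531, so e_3 = (-0.5387, -0.6565, 0.5252, 0.0538).
Qᵀb = (-1.0445, 1.0488, 2.9125).
Back-substitute: x_3 = 2.9125/2.6531 = 1.0978.
x_2 = (1.0488 + 2.3402·1.0978)/5.3739 = 0.6732.
x_1 = (-1.0445 + 2.2630·0.6732 + 0.6963·1.0978)/5.7446 = 0.2165.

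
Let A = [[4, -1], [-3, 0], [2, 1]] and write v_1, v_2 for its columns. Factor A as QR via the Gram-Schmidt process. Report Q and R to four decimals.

e_1 = v_1/‖v_1‖ = (4, -3, 2)/5.3852 = (0.7428, -0.5571, 0.3714).
r_{12} = e_1·v_2 = -0.3714.
u_2 = v_2 + 0.3714·e_1 = (-0.7241, -0.2069, 1.1379).
‖u_2‖ = 1.3646, so e_2 = (-0.5307, -0.1516, 0.8339).

Q = [[0.7428, -0.5307], [-0.5571, -0.1516], [0.3714, 0.8339]], R = [[5.3852, -0.3714], [0.0000, 1.3646]]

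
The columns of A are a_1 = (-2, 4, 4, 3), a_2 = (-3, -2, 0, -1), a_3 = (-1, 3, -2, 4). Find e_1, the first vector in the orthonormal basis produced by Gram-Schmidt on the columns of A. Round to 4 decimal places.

e_1 = (-0.2981, 0.5963, 0.5963, 0.4472)

a_1 = (-2, 4, 4, 3); ‖a_1‖ = 6.7082, so e_1 = (-0.2981, 0.5963, 0.5963, 0.4472).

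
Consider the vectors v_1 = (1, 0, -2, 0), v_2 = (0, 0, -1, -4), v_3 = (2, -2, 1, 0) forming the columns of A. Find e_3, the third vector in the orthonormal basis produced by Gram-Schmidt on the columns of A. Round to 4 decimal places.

e_1 = v_1/‖v_1‖ = (1, 0, -2, 0)/2.2361 = (0.4472, 0.0000, -0.8944, 0.0000).
r_{12} = e_1·v_2 = 0.8944.
u_2 = v_2 − 0.8944·e_1 = (-0.4000, 0.0000, -0.2000, -4.0000).
‖u_2‖ = 4.0249, so e_2 = (-0.0994, 0.0000, -0.0497, -0.9938).
r_{13} = e_1·v_3 = 0.0000; r_{23} = e_2·v_3 = -0.2485.
u_3 = v_3 + 0.0000·e_1 + 0.2485·e_2 = (1.9753, -2.0000, 0.9877, -0.2469).
‖u_3‖ = 2.9897, so e_3 = (0.6607, -0.6690, 0.3304, -0.0826).

e_3 = (0.6607, -0.6690, 0.3304, -0.0826)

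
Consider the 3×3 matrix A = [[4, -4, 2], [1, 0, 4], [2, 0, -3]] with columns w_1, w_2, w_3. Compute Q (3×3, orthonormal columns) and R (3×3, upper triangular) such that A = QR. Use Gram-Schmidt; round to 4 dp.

Q = [[0.8729, -0.4880, 0.0000], [0.2182, 0.3904, 0.8944], [0.4364, 0.7807, -0.4472]], R = [[4.5826, -3.4915, 1.3093], [0.0000, 1.9518, -1.7566], [0.0000, 0.0000, 4.9193]]

e_1 = w_1/‖w_1‖ = (4, 1, 2)/4.5826 = (0.8729, 0.2182, 0.4364).
r_{12} = e_1·w_2 = -3.4915.
u_2 = w_2 + 3.4915·e_1 = (-0.9524, 0.7619, 1.5238).
‖u_2‖ = 1.9518, so e_2 = (-0.4880, 0.3904, 0.7807).
r_{13} = e_1·w_3 = 1.3093; r_{23} = e_2·w_3 = -1.7566.
u_3 = w_3 − 1.3093·e_1 + 1.7566·e_2 = (0.0000, 4.4000, -2.2000).
‖u_3‖ = 4.9193, so e_3 = (0.0000, 0.8944, -0.4472).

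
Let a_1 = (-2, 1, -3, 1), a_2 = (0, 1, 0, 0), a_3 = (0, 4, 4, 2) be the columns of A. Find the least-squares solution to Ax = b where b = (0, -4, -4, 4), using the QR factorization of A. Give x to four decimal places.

a_1 = (-2, 1, -3, 1); ‖a_1‖ = 3.8730, so q_1 = (-0.5164, 0.2582, -0.7746, 0.2582).
q_1·a_2 = (-0.5164)·0 + 0.2582·1 + (-0.7746)·0 + 0.2582·0 = 0.2582.
u_2 = a_2 − 0.2582·q_1 = (0.1333, 0.9333, 0.2000, -0.0667).
‖u_2‖ = 0.9661, so q_2 = (0.1380, 0.9661, 0.2070, -0.0690).
q_1·a_3 = (-0.5164)·0 + 0.2582·4 + (-0.7746)·4 + 0.2582·2 = -1.5492; q_2·a_3 = 0.1380·0 + 0.9661·4 + 0.2070·4 + (-0.0690)·2 = 4.5544.
u_3 = a_3 + 1.5492·q_1 − 4.5544·q_2 = (-1.4286, 0.0000, 1.8571, 2.7143).
‖u_3‖ = 3.5857, so q_3 = (-0.3984, 0.0000, 0.5179, 0.7570).
Qᵀb = (3.0984, -4.9685, 0.9562).
Back-substitute: x_3 = 0.9562/3.5857 = 0.2667.
x_2 = (-4.9685 − 4.5544·0.2667)/0.9661 = -6.4000.
x_1 = (3.0984 − 0.2582·(-6.4000) + 1.5492·0.2667)/3.8730 = 1.3333.

x = (1.3333, -6.4000, 0.2667)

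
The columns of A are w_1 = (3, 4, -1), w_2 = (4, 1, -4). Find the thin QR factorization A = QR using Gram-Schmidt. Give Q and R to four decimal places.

Q = [[0.5883, 0.4032], [0.7845, -0.4949], [-0.1961, -0.7698]], R = [[5.0990, 3.9223], [0.0000, 4.1971]]

w_1 = (3, 4, -1); ‖w_1‖ = 5.0990, so q_1 = (0.5883, 0.7845, -0.1961).
q_1·w_2 = 0.5883·4 + 0.7845·1 + (-0.1961)·(-4) = 3.9223.
u_2 = w_2 − 3.9223·q_1 = (1.6923, -2.0769, -3.2308).
‖u_2‖ = 4.1971, so q_2 = (0.4032, -0.4949, -0.7698).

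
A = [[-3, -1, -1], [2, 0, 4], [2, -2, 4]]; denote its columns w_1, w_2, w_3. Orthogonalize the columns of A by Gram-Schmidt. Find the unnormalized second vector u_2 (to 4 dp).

u_2 = (-1.1765, 0.1176, -1.8824)

e_1 = w_1/‖w_1‖ = (-3, 2, 2)/4.1231 = (-0.7276, 0.4851, 0.4851).
r_{12} = e_1·w_2 = -0.2425.
u_2 = w_2 + 0.2425·e_1 = (-1.1765, 0.1176, -1.8824).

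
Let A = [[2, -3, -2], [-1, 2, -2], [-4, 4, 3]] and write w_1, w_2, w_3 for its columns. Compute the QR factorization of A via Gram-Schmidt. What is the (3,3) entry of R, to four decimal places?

w_1 = (2, -1, -4); ‖w_1‖ = 4.5826, so q_1 = (0.4364, -0.2182, -0.8729).
q_1·w_2 = 0.4364·(-3) + (-0.2182)·2 + (-0.8729)·4 = -5.2372.
u_2 = w_2 + 5.2372·q_1 = (-0.7143, 0.8571, -0.5714).
‖u_2‖ = 1.2536, so q_2 = (-0.5698, 0.6838, -0.4558).
q_1·w_3 = 0.4364·(-2) + (-0.2182)·(-2) + (-0.8729)·3 = -3.0551; q_2·w_3 = (-0.5698)·(-2) + 0.6838·(-2) + (-0.4558)·3 = -1.5954.
u_3 = w_3 + 3.0551·q_1 + 1.5954·q_2 = (-1.5758, -1.5758, -0.3939).
r_{33} = ‖u_3‖ = 2.2630.

r_{33} = 2.2630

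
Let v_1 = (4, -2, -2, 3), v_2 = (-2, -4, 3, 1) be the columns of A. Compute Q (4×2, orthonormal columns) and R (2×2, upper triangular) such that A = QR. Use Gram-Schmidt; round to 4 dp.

v_1 = (4, -2, -2, 3); ‖v_1‖ = 5.7446, so q_1 = (0.6963, -0.3482, -0.3482, 0.5222).
q_1·v_2 = 0.6963·(-2) + (-0.3482)·(-4) + (-0.3482)·3 + 0.5222·1 = -0.5222.
u_2 = v_2 + 0.5222·q_1 = (-1.6364, -4.1818, 2.8182, 1.2727).
‖u_2‖ = 5.4523, so q_2 = (-0.3001, -0.7670, 0.5169, 0.2334).

Q = [[0.6963, -0.3001], [-0.3482, -0.7670], [-0.3482, 0.5169], [0.5222, 0.2334]], R = [[5.7446, -0.5222], [0.0000, 5.4523]]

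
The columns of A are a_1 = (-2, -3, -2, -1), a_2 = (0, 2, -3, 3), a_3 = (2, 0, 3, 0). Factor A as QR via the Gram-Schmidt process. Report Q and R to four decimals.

e_1 = a_1/‖a_1‖ = (-2, -3, -2, -1)/4.2426 = (-0.4714, -0.7071, -0.4714, -0.2357).
r_{12} = e_1·a_2 = -0.7071.
u_2 = a_2 + 0.7071·e_1 = (-0.3333, 1.5000, -3.3333, 2.8333).
‖u_2‖ = 4.6368, so e_2 = (-0.0719, 0.3235, -0.7189, 0.6111).
r_{13} = e_1·a_3 = -2.3570; r_{23} = e_2·a_3 = -2.3004.
u_3 = a_3 + 2.3570·e_1 + 2.3004·e_2 = (0.7235, -0.9225, 0.2351, 0.8501).
‖u_3‖ = 1.4671, so e_3 = (0.4932, -0.6288, 0.1603, 0.5795).

Q = [[-0.4714, -0.0719, 0.4932], [-0.7071, 0.3235, -0.6288], [-0.4714, -0.7189, 0.1603], [-0.2357, 0.6111, 0.5795]], R = [[4.2426, -0.7071, -2.3570], [0.0000, 4.6368, -2.3004], [0.0000, 0.0000, 1.4671]]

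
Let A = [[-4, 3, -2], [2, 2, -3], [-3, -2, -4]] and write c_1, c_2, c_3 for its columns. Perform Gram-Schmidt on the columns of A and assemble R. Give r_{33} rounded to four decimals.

e_1 = c_1/‖c_1‖ = (-4, 2, -3)/5.3852 = (-0.7428, 0.3714, -0.5571).
r_{12} = e_1·c_2 = -0.3714.
u_2 = c_2 + 0.3714·e_1 = (2.7241, 2.1379, -2.2069).
‖u_2‖ = 4.1063, so e_2 = (0.6634, 0.5206, -0.5374).
r_{13} = e_1·c_3 = 2.5997; r_{23} = e_2·c_3 = -0.7390.
u_3 = c_3 − 2.5997·e_1 + 0.7390·e_2 = (0.4213, -3.5808, -2.9489).
r_{33} = ‖u_3‖ = 4.6578.

r_{33} = 4.6578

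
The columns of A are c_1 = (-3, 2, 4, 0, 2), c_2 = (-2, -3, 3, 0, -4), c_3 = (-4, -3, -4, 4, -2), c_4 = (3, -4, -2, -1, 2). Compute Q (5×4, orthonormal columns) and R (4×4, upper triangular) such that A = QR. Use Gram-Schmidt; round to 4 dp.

e_1 = c_1/‖c_1‖ = (-3, 2, 4, 0, 2)/5.7446 = (-0.5222, 0.3482, 0.6963, 0.0000, 0.3482).
r_{12} = e_1·c_2 = 0.6963.
u_2 = c_2 − 0.6963·e_1 = (-1.6364, -3.2424, 2.5152, 0.0000, -4.2424).
‖u_2‖ = 6.1250, so e_2 = (-0.2672, -0.5294, 0.4106, 0.0000, -0.6926).
r_{13} = e_1·c_3 = -2.4371; r_{23} = e_2·c_3 = 2.3995.
u_3 = c_3 + 2.4371·e_1 − 2.3995·e_2 = (-4.6317, -0.8813, -3.2884, 4.0000, 0.5105).
‖u_3‖ = 7.0216, so e_3 = (-0.6596, -0.1255, -0.4683, 0.5697, 0.0727).
r_{14} = e_1·c_4 = -3.6556; r_{24} = e_2·c_4 = -0.8905; r_{34} = e_3·c_4 = -0.9645.
u_4 = c_4 + 3.6556·e_1 + 0.8905·e_2 + 0.9645·e_3 = (0.2168, -3.3198, 0.4595, -0.4506, 2.7260).
‖u_4‖ = 4.3489, so e_4 = (0.0498, -0.7634, 0.1056, -0.1036, 0.6268).

Q = [[-0.5222, -0.2672, -0.6596, 0.0498], [0.3482, -0.5294, -0.1255, -0.7634], [0.6963, 0.4106, -0.4683, 0.1056], [0.0000, 0.0000, 0.5697, -0.1036], [0.3482, -0.6926, 0.0727, 0.6268]], R = [[5.7446, 0.6963, -2.4371, -3.6556], [0.0000, 6.1250, 2.3995, -0.8905], [0.0000, 0.0000, 7.0216, -0.9645], [0.0000, 0.0000, 0.0000, 4.3489]]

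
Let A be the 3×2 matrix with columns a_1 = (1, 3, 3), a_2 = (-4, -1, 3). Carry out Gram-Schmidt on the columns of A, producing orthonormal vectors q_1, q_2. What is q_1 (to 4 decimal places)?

q_1 = a_1/‖a_1‖ = (1, 3, 3)/4.3589 = (0.2294, 0.6882, 0.6882).

q_1 = (0.2294, 0.6882, 0.6882)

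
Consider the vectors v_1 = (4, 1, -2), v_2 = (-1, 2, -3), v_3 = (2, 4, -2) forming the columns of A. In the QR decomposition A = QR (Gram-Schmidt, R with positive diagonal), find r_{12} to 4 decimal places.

v_1 = (4, 1, -2); ‖v_1‖ = 4.5826, so q_1 = (0.8729, 0.2182, -0.4364).
r_{12} = q_1·v_2 = 0.8729.

r_{12} = 0.8729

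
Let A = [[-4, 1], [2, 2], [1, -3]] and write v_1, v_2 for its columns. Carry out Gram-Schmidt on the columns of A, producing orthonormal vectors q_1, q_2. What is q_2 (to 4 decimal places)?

q_2 = (0.1163, 0.6205, -0.7756)

v_1 = (-4, 2, 1); ‖v_1‖ = 4.5826, so q_1 = (-0.8729, 0.4364, 0.2182).
q_1·v_2 = (-0.8729)·1 + 0.4364·2 + 0.2182·(-3) = -0.6547.
u_2 = v_2 + 0.6547·q_1 = (0.4286, 2.2857, -2.8571).
‖u_2‖ = 3.6839, so q_2 = (0.1163, 0.6205, -0.7756).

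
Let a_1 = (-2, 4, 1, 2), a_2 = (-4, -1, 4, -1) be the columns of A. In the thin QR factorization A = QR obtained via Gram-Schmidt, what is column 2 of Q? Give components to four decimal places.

e_2 = (-0.6169, -0.3435, 0.6589, -0.2594)

a_1 = (-2, 4, 1, 2); ‖a_1‖ = 5.0000, so e_1 = (-0.4000, 0.8000, 0.2000, 0.4000).
e_1·a_2 = (-0.4000)·(-4) + 0.8000·(-1) + 0.2000·4 + 0.4000·(-1) = 1.2000.
u_2 = a_2 − 1.2000·e_1 = (-3.5200, -1.9600, 3.7600, -1.4800).
‖u_2‖ = 5.7061, so e_2 = (-0.6169, -0.3435, 0.6589, -0.2594).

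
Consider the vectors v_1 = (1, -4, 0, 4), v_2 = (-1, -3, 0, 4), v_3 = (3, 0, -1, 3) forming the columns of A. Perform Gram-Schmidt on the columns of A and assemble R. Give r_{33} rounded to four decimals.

r_{33} = 3.0728

v_1 = (1, -4, 0, 4); ‖v_1‖ = 5.7446, so e_1 = (0.1741, -0.6963, 0.0000, 0.6963).
e_1·v_2 = 0.1741·(-1) + (-0.6963)·(-3) + 0.0000·0 + 0.6963·4 = 4.7001.
u_2 = v_2 − 4.7001·e_1 = (-1.8182, 0.2727, 0.0000, 0.7273).
‖u_2‖ = 1.9771, so e_2 = (-0.9196, 0.1379, 0.0000, 0.3678).
e_1·v_3 = 0.1741·3 + (-0.6963)·0 + 0.0000·(-1) + 0.6963·3 = 2.6112; e_2·v_3 = (-0.9196)·3 + 0.1379·0 + 0.0000·(-1) + 0.3678·3 = -1.6553.
u_3 = v_3 − 2.6112·e_1 + 1.6553·e_2 = (1.0233, 2.0465, -1.0000, 1.7907).
r_{33} = ‖u_3‖ = 3.0728.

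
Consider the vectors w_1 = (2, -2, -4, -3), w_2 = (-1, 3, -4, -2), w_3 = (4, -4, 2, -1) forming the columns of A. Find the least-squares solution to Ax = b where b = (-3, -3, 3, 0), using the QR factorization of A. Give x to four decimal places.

x = (0.7800, -1.8000, -1.1400)

w_1 = (2, -2, -4, -3); ‖w_1‖ = 5.7446, so q_1 = (0.3482, -0.3482, -0.6963, -0.5222).
q_1·w_2 = 0.3482·(-1) + (-0.3482)·3 + (-0.6963)·(-4) + (-0.5222)·(-2) = 2.4371.
u_2 = w_2 − 2.4371·q_1 = (-1.8485, 3.8485, -2.3030, -0.7273).
‖u_2‖ = 4.9052, so q_2 = (-0.3768, 0.7846, -0.4695, -0.1483).
q_1·w_3 = 0.3482·4 + (-0.3482)·(-4) + (-0.6963)·2 + (-0.5222)·(-1) = 1.9149; q_2·w_3 = (-0.3768)·4 + 0.7846·(-4) + (-0.4695)·2 + (-0.1483)·(-1) = -5.4365.
u_3 = w_3 − 1.9149·q_1 + 5.4365·q_2 = (1.2846, 0.9320, 0.7809, -0.8060).
‖u_3‖ = 1.9438, so q_3 = (0.6609, 0.4795, 0.4017, -0.4147).
Qᵀb = (-2.0889, -2.6317, -2.2159).
Back-substitute: x_3 = -2.2159/1.9438 = -1.1400.
x_2 = (-2.6317 + 5.4365·(-1.1400))/4.9052 = -1.8000.
x_1 = (-2.0889 − 2.4371·(-1.8000) − 1.9149·(-1.1400))/5.7446 = 0.7800.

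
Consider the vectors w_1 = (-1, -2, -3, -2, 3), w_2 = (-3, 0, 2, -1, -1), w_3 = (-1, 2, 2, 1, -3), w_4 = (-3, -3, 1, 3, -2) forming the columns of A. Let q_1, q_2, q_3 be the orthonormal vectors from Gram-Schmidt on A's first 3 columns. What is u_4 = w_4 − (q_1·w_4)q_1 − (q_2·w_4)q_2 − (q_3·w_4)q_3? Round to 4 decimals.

u_4 = (-1.2981, -3.1553, -0.7888, 3.3851, -1.0683)

w_1 = (-1, -2, -3, -2, 3); ‖w_1‖ = 5.1962, so q_1 = (-0.1925, -0.3849, -0.5774, -0.3849, 0.5774).
q_1·w_2 = (-0.1925)·(-3) + (-0.3849)·0 + (-0.5774)·2 + (-0.3849)·(-1) + 0.5774·(-1) = -0.7698.
u_2 = w_2 + 0.7698·q_1 = (-3.1481, -0.2963, 1.5556, -1.2963, -0.5556).
‖u_2‖ = 3.7957, so q_2 = (-0.8294, -0.0781, 0.4098, -0.3415, -0.1464).
q_1·w_3 = (-0.1925)·(-1) + (-0.3849)·2 + (-0.5774)·2 + (-0.3849)·1 + 0.5774·(-3) = -3.8490; q_2·w_3 = (-0.8294)·(-1) + (-0.0781)·2 + 0.4098·2 + (-0.3415)·1 + (-0.1464)·(-3) = 1.5905.
u_3 = w_3 + 3.8490·q_1 − 1.5905·q_2 = (-0.4216, 0.6427, -0.8740, 0.0617, -0.5450).
‖u_3‖ = 1.2867, so q_3 = (-0.3277, 0.4995, -0.6793, 0.0480, -0.4236).
q_1·w_4 = (-0.1925)·(-3) + (-0.3849)·(-3) + (-0.5774)·1 + (-0.3849)·3 + 0.5774·(-2) = -1.1547; q_2·w_4 = (-0.8294)·(-3) + (-0.0781)·(-3) + 0.4098·1 + (-0.3415)·3 + (-0.1464)·(-2) = 2.4004; q_3·w_4 = (-0.3277)·(-3) + 0.4995·(-3) + (-0.6793)·1 + 0.0480·3 + (-0.4236)·(-2) = -0.2038.
u_4 = w_4 + 1.1547·q_1 − 2.4004·q_2 + 0.2038·q_3 = (-1.2981, -3.1553, -0.7888, 3.3851, -1.0683).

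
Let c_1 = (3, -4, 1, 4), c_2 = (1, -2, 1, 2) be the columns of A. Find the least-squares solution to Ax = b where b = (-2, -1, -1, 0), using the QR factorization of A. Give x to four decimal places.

c_1 = (3, -4, 1, 4); ‖c_1‖ = 6.4807, so q_1 = (0.4629, -0.6172, 0.1543, 0.6172).
q_1·c_2 = 0.4629·1 + (-0.6172)·(-2) + 0.1543·1 + 0.6172·2 = 3.0861.
u_2 = c_2 − 3.0861·q_1 = (-0.4286, -0.0952, 0.5238, 0.0952).
‖u_2‖ = 0.6901, so q_2 = (-0.6211, -0.1380, 0.7591, 0.1380).
Qᵀb = (-0.4629, 0.6211).
Back-substitute: x_2 = 0.6211/0.6901 = 0.9000.
x_1 = (-0.4629 − 3.0861·0.9000)/6.4807 = -0.5000.

x = (-0.5000, 0.9000)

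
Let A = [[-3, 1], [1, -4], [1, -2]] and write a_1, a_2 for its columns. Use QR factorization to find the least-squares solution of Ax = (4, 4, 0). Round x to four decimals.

a_1 = (-3, 1, 1); ‖a_1‖ = 3.3166, so q_1 = (-0.9045, 0.3015, 0.3015).
q_1·a_2 = (-0.9045)·1 + 0.3015·(-4) + 0.3015·(-2) = -2.7136.
u_2 = a_2 + 2.7136·q_1 = (-1.4545, -3.1818, -1.1818).
‖u_2‖ = 3.6927, so q_2 = (-0.3939, -0.8616, -0.3200).
Qᵀb = (-2.4121, -5.0221).
Back-substitute: x_2 = -5.0221/3.6927 = -1.3600.
x_1 = (-2.4121 + 2.7136·(-1.3600))/3.3166 = -1.8400.

x = (-1.8400, -1.3600)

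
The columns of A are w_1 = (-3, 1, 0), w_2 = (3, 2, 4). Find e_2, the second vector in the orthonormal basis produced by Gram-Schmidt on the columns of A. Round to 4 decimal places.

w_1 = (-3, 1, 0); ‖w_1‖ = 3.1623, so e_1 = (-0.9487, 0.3162, 0.0000).
e_1·w_2 = (-0.9487)·3 + 0.3162·2 + 0.0000·4 = -2.2136.
u_2 = w_2 + 2.2136·e_1 = (0.9000, 2.7000, 4.0000).
‖u_2‖ = 4.9092, so e_2 = (0.1833, 0.5500, 0.8148).

e_2 = (0.1833, 0.5500, 0.8148)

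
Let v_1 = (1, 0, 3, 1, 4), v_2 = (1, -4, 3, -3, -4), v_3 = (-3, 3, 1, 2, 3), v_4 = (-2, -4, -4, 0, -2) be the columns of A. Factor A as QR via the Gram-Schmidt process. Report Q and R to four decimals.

Q = [[0.1925, 0.1925, -0.8348, -0.4465], [0.0000, -0.5774, 0.2636, -0.7694], [0.5774, 0.5774, 0.4613, -0.2926], [0.1925, -0.3849, 0.0220, 0.2145], [0.7698, -0.3849, -0.1428, 0.2775]], R = [[5.1962, -1.7321, 2.6943, -4.2339], [0.0000, 6.9282, -3.6566, 0.3849], [0.0000, 0.0000, 3.3720, -0.9446], [0.0000, 0.0000, 0.0000, 4.5862]]

v_1 = (1, 0, 3, 1, 4); ‖v_1‖ = 5.1962, so q_1 = (0.1925, 0.0000, 0.5774, 0.1925, 0.7698).
q_1·v_2 = 0.1925·1 + 0.0000·(-4) + 0.5774·3 + 0.1925·(-3) + 0.7698·(-4) = -1.7321.
u_2 = v_2 + 1.7321·q_1 = (1.3333, -4.0000, 4.0000, -2.6667, -2.6667).
‖u_2‖ = 6.9282, so q_2 = (0.1925, -0.5774, 0.5774, -0.3849, -0.3849).
q_1·v_3 = 0.1925·(-3) + 0.0000·3 + 0.5774·1 + 0.1925·2 + 0.7698·3 = 2.6943; q_2·v_3 = 0.1925·(-3) + (-0.5774)·3 + 0.5774·1 + (-0.3849)·2 + (-0.3849)·3 = -3.6566.
u_3 = v_3 − 2.6943·q_1 + 3.6566·q_2 = (-2.8148, 0.8889, 1.5556, 0.0741, -0.4815).
‖u_3‖ = 3.3720, so q_3 = (-0.8348, 0.2636, 0.4613, 0.0220, -0.1428).
q_1·v_4 = 0.1925·(-2) + 0.0000·(-4) + 0.5774·(-4) + 0.1925·0 + 0.7698·(-2) = -4.2339; q_2·v_4 = 0.1925·(-2) + (-0.5774)·(-4) + 0.5774·(-4) + (-0.3849)·0 + (-0.3849)·(-2) = 0.3849; q_3·v_4 = (-0.8348)·(-2) + 0.2636·(-4) + 0.4613·(-4) + 0.0220·0 + (-0.1428)·(-2) = -0.9446.
u_4 = v_4 + 4.2339·q_1 − 0.3849·q_2 + 0.9446·q_3 = (-2.0478, -3.5288, -1.3420, 0.9837, 1.2725).
‖u_4‖ = 4.5862, so q_4 = (-0.4465, -0.7694, -0.2926, 0.2145, 0.2775).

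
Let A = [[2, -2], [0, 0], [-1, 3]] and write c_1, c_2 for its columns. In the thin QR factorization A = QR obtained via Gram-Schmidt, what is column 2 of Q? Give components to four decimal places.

c_1 = (2, 0, -1); ‖c_1‖ = 2.2361, so e_1 = (0.8944, 0.0000, -0.4472).
e_1·c_2 = 0.8944·(-2) + 0.0000·0 + (-0.4472)·3 = -3.1305.
u_2 = c_2 + 3.1305·e_1 = (0.8000, 0.0000, 1.6000).
‖u_2‖ = 1.7889, so e_2 = (0.4472, 0.0000, 0.8944).

e_2 = (0.4472, 0.0000, 0.8944)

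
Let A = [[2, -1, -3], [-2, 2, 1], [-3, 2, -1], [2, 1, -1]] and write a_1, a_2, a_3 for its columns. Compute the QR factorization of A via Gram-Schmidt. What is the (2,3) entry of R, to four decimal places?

r_{23} = -0.5826

a_1 = (2, -2, -3, 2); ‖a_1‖ = 4.5826, so q_1 = (0.4364, -0.4364, -0.6547, 0.4364).
q_1·a_2 = 0.4364·(-1) + (-0.4364)·2 + (-0.6547)·2 + 0.4364·1 = -2.1822.
u_2 = a_2 + 2.1822·q_1 = (-0.0476, 1.0476, 0.5714, 1.9524).
‖u_2‖ = 2.2887, so q_2 = (-0.0208, 0.4577, 0.2497, 0.8531).
r_{23} = q_2·a_3 = -0.5826.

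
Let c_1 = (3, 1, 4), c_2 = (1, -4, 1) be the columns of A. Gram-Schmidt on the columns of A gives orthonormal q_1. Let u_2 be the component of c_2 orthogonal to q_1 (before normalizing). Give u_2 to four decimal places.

q_1 = c_1/‖c_1‖ = (3, 1, 4)/5.0990 = (0.5883, 0.1961, 0.7845).
r_{12} = q_1·c_2 = 0.5883.
u_2 = c_2 − 0.5883·q_1 = (0.6538, -4.1154, 0.5385).

u_2 = (0.6538, -4.1154, 0.5385)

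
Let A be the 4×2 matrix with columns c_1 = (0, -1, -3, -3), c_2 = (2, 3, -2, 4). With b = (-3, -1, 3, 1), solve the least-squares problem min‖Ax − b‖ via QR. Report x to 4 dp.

x = (-0.8462, -0.5641)

c_1 = (0, -1, -3, -3); ‖c_1‖ = 4.3589, so e_1 = (0.0000, -0.2294, -0.6882, -0.6882).
e_1·c_2 = 0.0000·2 + (-0.2294)·3 + (-0.6882)·(-2) + (-0.6882)·4 = -2.0647.
u_2 = c_2 + 2.0647·e_1 = (2.0000, 2.5263, -3.4211, 2.5789).
‖u_2‖ = 5.3607, so e_2 = (0.3731, 0.4713, -0.6382, 0.4811).
Qᵀb = (-2.5236, -3.0240).
Back-substitute: x_2 = -3.0240/5.3607 = -0.5641.
x_1 = (-2.5236 + 2.0647·(-0.5641))/4.3589 = -0.8462.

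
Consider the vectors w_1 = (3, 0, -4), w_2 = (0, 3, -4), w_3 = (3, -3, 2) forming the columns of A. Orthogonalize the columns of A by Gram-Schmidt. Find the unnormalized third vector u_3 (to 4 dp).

q_1 = w_1/‖w_1‖ = (3, 0, -4)/5.0000 = (0.6000, 0.0000, -0.8000).
r_{12} = q_1·w_2 = 3.2000.
u_2 = w_2 − 3.2000·q_1 = (-1.9200, 3.0000, -1.4400).
‖u_2‖ = 3.8419, so q_2 = (-0.4998, 0.7809, -0.3748).
r_{13} = q_1·w_3 = 0.2000; r_{23} = q_2·w_3 = -4.5915.
u_3 = w_3 − 0.2000·q_1 + 4.5915·q_2 = (0.5854, 0.5854, 0.4390).

u_3 = (0.5854, 0.5854, 0.4390)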